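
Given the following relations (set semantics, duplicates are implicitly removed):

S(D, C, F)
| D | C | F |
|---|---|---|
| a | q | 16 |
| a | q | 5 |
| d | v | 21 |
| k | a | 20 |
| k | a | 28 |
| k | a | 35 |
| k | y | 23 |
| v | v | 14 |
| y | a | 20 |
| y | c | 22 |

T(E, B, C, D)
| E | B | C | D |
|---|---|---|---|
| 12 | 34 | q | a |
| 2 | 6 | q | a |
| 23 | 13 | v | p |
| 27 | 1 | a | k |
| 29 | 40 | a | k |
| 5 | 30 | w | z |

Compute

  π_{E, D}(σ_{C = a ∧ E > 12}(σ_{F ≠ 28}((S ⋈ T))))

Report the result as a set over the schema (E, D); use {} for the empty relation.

{(27, k), (29, k)}

Natural join on D, C: {(a, q, 16, 12, 34), (a, q, 16, 2, 6), (a, q, 5, 12, 34), (a, q, 5, 2, 6), (k, a, 20, 27, 1), (k, a, 20, 29, 40), (k, a, 28, 27, 1), (k, a, 28, 29, 40), (k, a, 35, 27, 1), (k, a, 35, 29, 40)}
Apply σ_{F ≠ 28}; surviving tuples: {(a, q, 16, 12, 34), (a, q, 16, 2, 6), (a, q, 5, 12, 34), (a, q, 5, 2, 6), (k, a, 20, 27, 1), (k, a, 20, 29, 40), (k, a, 35, 27, 1), (k, a, 35, 29, 40)}
Apply σ_{C = a ∧ E > 12}; surviving tuples: {(k, a, 20, 27, 1), (k, a, 20, 29, 40), (k, a, 35, 27, 1), (k, a, 35, 29, 40)}
π[E, D]: project onto (E, D) (2 duplicate(s) eliminated) → {(27, k), (29, k)}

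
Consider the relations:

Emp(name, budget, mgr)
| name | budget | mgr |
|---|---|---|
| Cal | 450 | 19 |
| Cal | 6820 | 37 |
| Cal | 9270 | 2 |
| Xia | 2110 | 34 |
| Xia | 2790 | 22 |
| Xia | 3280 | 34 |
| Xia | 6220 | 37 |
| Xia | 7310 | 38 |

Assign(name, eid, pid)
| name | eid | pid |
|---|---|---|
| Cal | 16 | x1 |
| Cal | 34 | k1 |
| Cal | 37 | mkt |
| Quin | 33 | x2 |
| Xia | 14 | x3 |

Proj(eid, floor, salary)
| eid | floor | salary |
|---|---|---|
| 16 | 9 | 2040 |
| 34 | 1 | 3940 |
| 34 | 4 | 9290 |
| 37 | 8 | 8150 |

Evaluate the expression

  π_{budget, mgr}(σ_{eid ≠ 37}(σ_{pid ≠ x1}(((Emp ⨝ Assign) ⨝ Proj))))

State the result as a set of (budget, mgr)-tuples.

{(450, 19), (6820, 37), (9270, 2)}

Emp ⋈ Assign (natural join on name): {(Cal, 450, 19, 16, x1), (Cal, 450, 19, 34, k1), (Cal, 450, 19, 37, mkt), (Cal, 6820, 37, 16, x1), (Cal, 6820, 37, 34, k1), (Cal, 6820, 37, 37, mkt), (Cal, 9270, 2, 16, x1), (Cal, 9270, 2, 34, k1), (Cal, 9270, 2, 37, mkt), (Xia, 2110, 34, 14, x3), (Xia, 2790, 22, 14, x3), (Xia, 3280, 34, 14, x3), (Xia, 6220, 37, 14, x3), (Xia, 7310, 38, 14, x3)}
(Emp ⨝ Assign) ⋈ Proj (natural join on eid): {(Cal, 450, 19, 16, x1, 9, 2040), (Cal, 450, 19, 34, k1, 1, 3940), (Cal, 450, 19, 34, k1, 4, 9290), (Cal, 450, 19, 37, mkt, 8, 8150), (Cal, 6820, 37, 16, x1, 9, 2040), (Cal, 6820, 37, 34, k1, 1, 3940), (Cal, 6820, 37, 34, k1, 4, 9290), (Cal, 6820, 37, 37, mkt, 8, 8150), (Cal, 9270, 2, 16, x1, 9, 2040), (Cal, 9270, 2, 34, k1, 1, 3940), (Cal, 9270, 2, 34, k1, 4, 9290), (Cal, 9270, 2, 37, mkt, 8, 8150)}
Filtering on pid ≠ x1 leaves {(Cal, 450, 19, 34, k1, 1, 3940), (Cal, 450, 19, 34, k1, 4, 9290), (Cal, 450, 19, 37, mkt, 8, 8150), (Cal, 6820, 37, 34, k1, 1, 3940), (Cal, 6820, 37, 34, k1, 4, 9290), (Cal, 6820, 37, 37, mkt, 8, 8150), (Cal, 9270, 2, 34, k1, 1, 3940), (Cal, 9270, 2, 34, k1, 4, 9290), (Cal, 9270, 2, 37, mkt, 8, 8150)}.
Filtering on eid ≠ 37 leaves {(Cal, 450, 19, 34, k1, 1, 3940), (Cal, 450, 19, 34, k1, 4, 9290), (Cal, 6820, 37, 34, k1, 1, 3940), (Cal, 6820, 37, 34, k1, 4, 9290), (Cal, 9270, 2, 34, k1, 1, 3940), (Cal, 9270, 2, 34, k1, 4, 9290)}.
π[budget, mgr]: project onto (budget, mgr) (3 duplicate(s) eliminated) → {(450, 19), (6820, 37), (9270, 2)}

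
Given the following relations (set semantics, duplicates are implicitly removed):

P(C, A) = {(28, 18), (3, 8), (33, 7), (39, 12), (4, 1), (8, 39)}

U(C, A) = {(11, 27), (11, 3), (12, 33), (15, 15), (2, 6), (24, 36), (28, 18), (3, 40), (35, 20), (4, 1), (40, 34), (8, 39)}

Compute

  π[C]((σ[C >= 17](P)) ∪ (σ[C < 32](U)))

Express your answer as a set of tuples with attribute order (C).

{11, 12, 15, 2, 24, 28, 3, 33, 39, 4, 8}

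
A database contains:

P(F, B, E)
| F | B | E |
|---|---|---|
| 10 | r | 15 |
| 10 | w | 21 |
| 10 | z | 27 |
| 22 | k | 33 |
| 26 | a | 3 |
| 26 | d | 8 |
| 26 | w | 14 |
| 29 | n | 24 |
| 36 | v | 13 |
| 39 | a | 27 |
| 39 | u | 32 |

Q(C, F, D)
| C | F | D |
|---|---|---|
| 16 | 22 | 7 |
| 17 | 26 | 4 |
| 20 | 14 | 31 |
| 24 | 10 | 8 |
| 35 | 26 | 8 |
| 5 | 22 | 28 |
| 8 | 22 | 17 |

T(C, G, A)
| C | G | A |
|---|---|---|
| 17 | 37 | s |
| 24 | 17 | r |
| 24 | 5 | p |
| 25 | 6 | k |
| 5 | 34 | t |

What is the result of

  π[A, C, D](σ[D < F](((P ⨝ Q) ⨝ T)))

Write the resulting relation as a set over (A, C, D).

{(p, 24, 8), (r, 24, 8), (s, 17, 4)}

Natural join on F: {(10, r, 15, 24, 8), (10, w, 21, 24, 8), (10, z, 27, 24, 8), (22, k, 33, 16, 7), (22, k, 33, 5, 28), (22, k, 33, 8, 17), (26, a, 3, 17, 4), (26, a, 3, 35, 8), (26, d, 8, 17, 4), (26, d, 8, 35, 8), (26, w, 14, 17, 4), (26, w, 14, 35, 8)}
Natural join on C: {(10, r, 15, 24, 8, 17, r), (10, r, 15, 24, 8, 5, p), (10, w, 21, 24, 8, 17, r), (10, w, 21, 24, 8, 5, p), (10, z, 27, 24, 8, 17, r), (10, z, 27, 24, 8, 5, p), (22, k, 33, 5, 28, 34, t), (26, a, 3, 17, 4, 37, s), (26, d, 8, 17, 4, 37, s), (26, w, 14, 17, 4, 37, s)}
Selection D < F: {(10, r, 15, 24, 8, 17, r), (10, r, 15, 24, 8, 5, p), (10, w, 21, 24, 8, 17, r), (10, w, 21, 24, 8, 5, p), (10, z, 27, 24, 8, 17, r), (10, z, 27, 24, 8, 5, p), (26, a, 3, 17, 4, 37, s), (26, d, 8, 17, 4, 37, s), (26, w, 14, 17, 4, 37, s)}
Keep only column(s) A, C, D (6 duplicate(s) eliminated): {(p, 24, 8), (r, 24, 8), (s, 17, 4)}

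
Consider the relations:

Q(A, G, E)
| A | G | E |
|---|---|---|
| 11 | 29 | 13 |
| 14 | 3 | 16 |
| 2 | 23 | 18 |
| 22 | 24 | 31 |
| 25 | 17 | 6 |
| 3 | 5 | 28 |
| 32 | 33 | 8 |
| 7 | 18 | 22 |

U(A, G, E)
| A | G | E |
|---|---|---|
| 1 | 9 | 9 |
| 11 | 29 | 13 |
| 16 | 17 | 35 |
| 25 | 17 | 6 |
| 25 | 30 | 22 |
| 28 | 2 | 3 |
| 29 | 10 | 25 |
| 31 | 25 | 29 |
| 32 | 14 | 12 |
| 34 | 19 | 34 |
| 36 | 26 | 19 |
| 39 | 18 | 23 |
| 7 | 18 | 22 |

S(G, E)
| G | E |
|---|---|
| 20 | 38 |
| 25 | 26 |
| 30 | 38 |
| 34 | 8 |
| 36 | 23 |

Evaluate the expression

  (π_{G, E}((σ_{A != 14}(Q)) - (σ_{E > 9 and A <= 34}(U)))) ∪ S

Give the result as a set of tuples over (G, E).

{(17, 6), (20, 38), (23, 18), (24, 31), (25, 26), (30, 38), (33, 8), (34, 8), (36, 23), (5, 28)}

Apply σ_{A != 14}; surviving tuples: {(11, 29, 13), (2, 23, 18), (22, 24, 31), (25, 17, 6), (3, 5, 28), (32, 33, 8), (7, 18, 22)}
Apply σ_{E > 9 and A <= 34}; surviving tuples: {(11, 29, 13), (16, 17, 35), (25, 30, 22), (29, 10, 25), (31, 25, 29), (32, 14, 12), (34, 19, 34), (7, 18, 22)}
Set difference of the two operands is {(2, 23, 18), (22, 24, 31), (25, 17, 6), (3, 5, 28), (32, 33, 8)}.
Keep only column(s) G, E: {(17, 6), (23, 18), (24, 31), (33, 8), (5, 28)}
Set union of the two operands is {(17, 6), (20, 38), (23, 18), (24, 31), (25, 26), (30, 38), (33, 8), (34, 8), (36, 23), (5, 28)}.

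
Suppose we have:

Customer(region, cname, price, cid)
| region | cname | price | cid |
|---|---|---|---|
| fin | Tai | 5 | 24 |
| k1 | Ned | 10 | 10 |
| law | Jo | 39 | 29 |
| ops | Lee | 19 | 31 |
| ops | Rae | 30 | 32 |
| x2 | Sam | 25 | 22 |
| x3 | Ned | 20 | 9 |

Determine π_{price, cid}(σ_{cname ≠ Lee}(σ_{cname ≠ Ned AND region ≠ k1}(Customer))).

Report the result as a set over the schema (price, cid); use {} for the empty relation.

{(25, 22), (30, 32), (39, 29), (5, 24)}

Selection cname ≠ Ned AND region ≠ k1: {(fin, Tai, 5, 24), (law, Jo, 39, 29), (ops, Lee, 19, 31), (ops, Rae, 30, 32), (x2, Sam, 25, 22)}
Selection cname ≠ Lee: {(fin, Tai, 5, 24), (law, Jo, 39, 29), (ops, Rae, 30, 32), (x2, Sam, 25, 22)}
Projecting to price, cid: {(25, 22), (30, 32), (39, 29), (5, 24)}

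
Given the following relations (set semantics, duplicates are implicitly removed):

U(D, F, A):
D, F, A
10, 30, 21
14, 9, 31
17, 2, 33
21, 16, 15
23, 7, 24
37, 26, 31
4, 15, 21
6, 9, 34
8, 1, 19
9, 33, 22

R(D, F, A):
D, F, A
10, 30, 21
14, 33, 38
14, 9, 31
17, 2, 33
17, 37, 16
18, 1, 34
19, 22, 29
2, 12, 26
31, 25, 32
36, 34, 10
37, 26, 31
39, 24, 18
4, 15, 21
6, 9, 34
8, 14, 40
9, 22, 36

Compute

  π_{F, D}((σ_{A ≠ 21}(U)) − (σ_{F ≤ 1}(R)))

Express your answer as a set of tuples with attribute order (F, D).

Apply σ_{A ≠ 21}; surviving tuples: {(14, 9, 31), (17, 2, 33), (21, 16, 15), (23, 7, 24), (37, 26, 31), (6, 9, 34), (8, 1, 19), (9, 33, 22)}
Apply σ_{F ≤ 1}; surviving tuples: {(18, 1, 34)}
Difference: {(14, 9, 31), (17, 2, 33), (21, 16, 15), (23, 7, 24), (37, 26, 31), (6, 9, 34), (8, 1, 19), (9, 33, 22)} with {(18, 1, 34)} → {(14, 9, 31), (17, 2, 33), (21, 16, 15), (23, 7, 24), (37, 26, 31), (6, 9, 34), (8, 1, 19), (9, 33, 22)}
π[F, D]: project onto (F, D) → {(1, 8), (16, 21), (2, 17), (26, 37), (33, 9), (7, 23), (9, 14), (9, 6)}

{(1, 8), (16, 21), (2, 17), (26, 37), (33, 9), (7, 23), (9, 14), (9, 6)}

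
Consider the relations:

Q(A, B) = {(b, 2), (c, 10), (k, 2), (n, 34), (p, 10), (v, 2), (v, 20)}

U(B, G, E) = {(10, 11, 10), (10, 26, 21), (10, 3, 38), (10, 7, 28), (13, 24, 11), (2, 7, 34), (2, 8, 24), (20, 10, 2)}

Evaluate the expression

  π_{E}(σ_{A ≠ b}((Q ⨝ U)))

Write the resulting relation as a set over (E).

Natural join on B: {(b, 2, 7, 34), (b, 2, 8, 24), (c, 10, 11, 10), (c, 10, 26, 21), (c, 10, 3, 38), (c, 10, 7, 28), (k, 2, 7, 34), (k, 2, 8, 24), (p, 10, 11, 10), (p, 10, 26, 21), (p, 10, 3, 38), (p, 10, 7, 28), (v, 2, 7, 34), (v, 2, 8, 24), (v, 20, 10, 2)}
Apply σ_{A ≠ b}; surviving tuples: {(c, 10, 11, 10), (c, 10, 26, 21), (c, 10, 3, 38), (c, 10, 7, 28), (k, 2, 7, 34), (k, 2, 8, 24), (p, 10, 11, 10), (p, 10, 26, 21), (p, 10, 3, 38), (p, 10, 7, 28), (v, 2, 7, 34), (v, 2, 8, 24), (v, 20, 10, 2)}
π_{E} gives {10, 2, 21, 24, 28, 34, 38} (6 duplicate(s) eliminated).

{10, 2, 21, 24, 28, 34, 38}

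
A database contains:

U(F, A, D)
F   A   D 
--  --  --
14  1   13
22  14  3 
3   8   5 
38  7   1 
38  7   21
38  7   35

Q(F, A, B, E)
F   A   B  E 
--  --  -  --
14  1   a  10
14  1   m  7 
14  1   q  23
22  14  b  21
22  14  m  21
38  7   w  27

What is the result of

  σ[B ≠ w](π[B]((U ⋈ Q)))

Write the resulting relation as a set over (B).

{a, b, m, q}

U ⋈ Q (natural join on F, A): {(14, 1, 13, a, 10), (14, 1, 13, m, 7), (14, 1, 13, q, 23), (22, 14, 3, b, 21), (22, 14, 3, m, 21), (38, 7, 1, w, 27), (38, 7, 21, w, 27), (38, 7, 35, w, 27)}
Keep only column(s) B (3 duplicate(s) eliminated): {a, b, m, q, w}
Apply σ_{B ≠ w}; surviving tuples: {a, b, m, q}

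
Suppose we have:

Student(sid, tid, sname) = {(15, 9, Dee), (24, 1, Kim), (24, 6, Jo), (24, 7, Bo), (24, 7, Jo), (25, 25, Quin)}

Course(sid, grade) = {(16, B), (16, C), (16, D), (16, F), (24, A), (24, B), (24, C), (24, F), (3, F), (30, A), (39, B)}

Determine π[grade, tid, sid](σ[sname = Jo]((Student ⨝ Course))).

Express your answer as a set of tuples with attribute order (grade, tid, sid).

Natural join on sid: {(24, 1, Kim, A), (24, 1, Kim, B), (24, 1, Kim, C), (24, 1, Kim, F), (24, 6, Jo, A), (24, 6, Jo, B), (24, 6, Jo, C), (24, 6, Jo, F), (24, 7, Bo, A), (24, 7, Bo, B), (24, 7, Bo, C), (24, 7, Bo, F), (24, 7, Jo, A), (24, 7, Jo, B), (24, 7, Jo, C), (24, 7, Jo, F)}
Filtering on sname = Jo leaves {(24, 6, Jo, A), (24, 6, Jo, B), (24, 6, Jo, C), (24, 6, Jo, F), (24, 7, Jo, A), (24, 7, Jo, B), (24, 7, Jo, C), (24, 7, Jo, F)}.
Keep only column(s) grade, tid, sid: {(A, 6, 24), (A, 7, 24), (B, 6, 24), (B, 7, 24), (C, 6, 24), (C, 7, 24), (F, 6, 24), (F, 7, 24)}

{(A, 6, 24), (A, 7, 24), (B, 6, 24), (B, 7, 24), (C, 6, 24), (C, 7, 24), (F, 6, 24), (F, 7, 24)}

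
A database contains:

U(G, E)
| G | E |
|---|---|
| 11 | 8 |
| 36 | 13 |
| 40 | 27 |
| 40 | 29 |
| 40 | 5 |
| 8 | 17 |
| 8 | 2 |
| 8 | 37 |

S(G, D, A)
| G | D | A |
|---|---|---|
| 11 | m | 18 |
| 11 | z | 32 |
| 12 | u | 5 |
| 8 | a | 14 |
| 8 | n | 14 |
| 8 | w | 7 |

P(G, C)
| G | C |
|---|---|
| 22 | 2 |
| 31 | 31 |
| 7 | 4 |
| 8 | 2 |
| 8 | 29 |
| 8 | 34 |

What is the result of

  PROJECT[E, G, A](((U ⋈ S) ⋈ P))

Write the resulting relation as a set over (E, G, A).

Joining U and S on G yields {(11, 8, m, 18), (11, 8, z, 32), (8, 17, a, 14), (8, 17, n, 14), (8, 17, w, 7), (8, 2, a, 14), (8, 2, n, 14), (8, 2, w, 7), (8, 37, a, 14), (8, 37, n, 14), (8, 37, w, 7)}.
Joining (U ⋈ S) and P on G yields {(8, 17, a, 14, 2), (8, 17, a, 14, 29), (8, 17, a, 14, 34), (8, 17, n, 14, 2), (8, 17, n, 14, 29), (8, 17, n, 14, 34), (8, 17, w, 7, 2), (8, 17, w, 7, 29), (8, 17, w, 7, 34), (8, 2, a, 14, 2), (8, 2, a, 14, 29), (8, 2, a, 14, 34), (8, 2, n, 14, 2), (8, 2, n, 14, 29), (8, 2, n, 14, 34), (8, 2, w, 7, 2), (8, 2, w, 7, 29), (8, 2, w, 7, 34), (8, 37, a, 14, 2), (8, 37, a, 14, 29), (8, 37, a, 14, 34), (8, 37, n, 14, 2), (8, 37, n, 14, 29), (8, 37, n, 14, 34), (8, 37, w, 7, 2), (8, 37, w, 7, 29), (8, 37, w, 7, 34)}.
Keep only column(s) E, G, A (21 duplicate(s) eliminated): {(17, 8, 14), (17, 8, 7), (2, 8, 14), (2, 8, 7), (37, 8, 14), (37, 8, 7)}

{(17, 8, 14), (17, 8, 7), (2, 8, 14), (2, 8, 7), (37, 8, 14), (37, 8, 7)}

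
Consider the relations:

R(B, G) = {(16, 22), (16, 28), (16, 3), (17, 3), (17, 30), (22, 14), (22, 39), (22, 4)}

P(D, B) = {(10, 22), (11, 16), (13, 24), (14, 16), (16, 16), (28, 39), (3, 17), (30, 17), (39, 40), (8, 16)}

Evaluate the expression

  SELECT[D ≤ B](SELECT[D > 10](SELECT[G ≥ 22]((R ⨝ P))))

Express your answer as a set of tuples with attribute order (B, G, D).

R ⋈ P (natural join on B): {(16, 22, 11), (16, 22, 14), (16, 22, 16), (16, 22, 8), (16, 28, 11), (16, 28, 14), (16, 28, 16), (16, 28, 8), (16, 3, 11), (16, 3, 14), (16, 3, 16), (16, 3, 8), (17, 3, 3), (17, 3, 30), (17, 30, 3), (17, 30, 30), (22, 14, 10), (22, 39, 10), (22, 4, 10)}
Selection G ≥ 22: {(16, 22, 11), (16, 22, 14), (16, 22, 16), (16, 22, 8), (16, 28, 11), (16, 28, 14), (16, 28, 16), (16, 28, 8), (17, 30, 3), (17, 30, 30), (22, 39, 10)}
Selection D > 10: {(16, 22, 11), (16, 22, 14), (16, 22, 16), (16, 28, 11), (16, 28, 14), (16, 28, 16), (17, 30, 30)}
Selection D ≤ B: {(16, 22, 11), (16, 22, 14), (16, 22, 16), (16, 28, 11), (16, 28, 14), (16, 28, 16)}

{(16, 22, 11), (16, 22, 14), (16, 22, 16), (16, 28, 11), (16, 28, 14), (16, 28, 16)}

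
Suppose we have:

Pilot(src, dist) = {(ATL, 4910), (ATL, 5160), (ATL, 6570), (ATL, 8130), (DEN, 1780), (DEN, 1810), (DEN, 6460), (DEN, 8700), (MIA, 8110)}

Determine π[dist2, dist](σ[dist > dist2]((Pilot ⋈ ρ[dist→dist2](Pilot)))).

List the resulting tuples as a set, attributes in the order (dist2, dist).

{(1780, 1810), (1780, 6460), (1780, 8700), (1810, 6460), (1810, 8700), (4910, 5160), (4910, 6570), (4910, 8130), (5160, 6570), (5160, 8130), (6460, 8700), (6570, 8130)}

ρ[dist→dist2]: schema becomes (src, dist2); tuples unchanged.
Natural join on src: {(ATL, 4910, 4910), (ATL, 4910, 5160), (ATL, 4910, 6570), (ATL, 4910, 8130), (ATL, 5160, 4910), (ATL, 5160, 5160), (ATL, 5160, 6570), (ATL, 5160, 8130), (ATL, 6570, 4910), (ATL, 6570, 5160), (ATL, 6570, 6570), (ATL, 6570, 8130), (ATL, 8130, 4910), (ATL, 8130, 5160), (ATL, 8130, 6570), (ATL, 8130, 8130), (DEN, 1780, 1780), (DEN, 1780, 1810), (DEN, 1780, 6460), (DEN, 1780, 8700), (DEN, 1810, 1780), (DEN, 1810, 1810), (DEN, 1810, 6460), (DEN, 1810, 8700), (DEN, 6460, 1780), (DEN, 6460, 1810), (DEN, 6460, 6460), (DEN, 6460, 8700), (DEN, 8700, 1780), (DEN, 8700, 1810), (DEN, 8700, 6460), (DEN, 8700, 8700), (MIA, 8110, 8110)}
Filtering on dist > dist2 leaves {(ATL, 5160, 4910), (ATL, 6570, 4910), (ATL, 6570, 5160), (ATL, 8130, 4910), (ATL, 8130, 5160), (ATL, 8130, 6570), (DEN, 1810, 1780), (DEN, 6460, 1780), (DEN, 6460, 1810), (DEN, 8700, 1780), (DEN, 8700, 1810), (DEN, 8700, 6460)}.
Projecting to dist2, dist: {(1780, 1810), (1780, 6460), (1780, 8700), (1810, 6460), (1810, 8700), (4910, 5160), (4910, 6570), (4910, 8130), (5160, 6570), (5160, 8130), (6460, 8700), (6570, 8130)}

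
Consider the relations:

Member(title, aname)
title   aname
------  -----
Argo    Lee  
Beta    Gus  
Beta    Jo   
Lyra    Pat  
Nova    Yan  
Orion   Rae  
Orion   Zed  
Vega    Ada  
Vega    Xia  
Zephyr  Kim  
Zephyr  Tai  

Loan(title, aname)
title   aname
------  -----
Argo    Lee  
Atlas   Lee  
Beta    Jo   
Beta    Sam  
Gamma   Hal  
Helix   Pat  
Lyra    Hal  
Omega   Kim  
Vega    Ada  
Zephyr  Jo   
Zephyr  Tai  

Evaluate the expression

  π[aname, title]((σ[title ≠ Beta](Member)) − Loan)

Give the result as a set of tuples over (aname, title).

{(Kim, Zephyr), (Pat, Lyra), (Rae, Orion), (Xia, Vega), (Yan, Nova), (Zed, Orion)}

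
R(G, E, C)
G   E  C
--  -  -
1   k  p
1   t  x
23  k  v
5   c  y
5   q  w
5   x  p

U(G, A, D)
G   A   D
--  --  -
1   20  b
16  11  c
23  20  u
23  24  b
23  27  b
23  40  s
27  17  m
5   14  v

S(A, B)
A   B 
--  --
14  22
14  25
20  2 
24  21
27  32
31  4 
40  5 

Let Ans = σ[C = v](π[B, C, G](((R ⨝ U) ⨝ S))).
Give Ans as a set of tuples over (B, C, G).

Natural join on G: {(1, k, p, 20, b), (1, t, x, 20, b), (23, k, v, 20, u), (23, k, v, 24, b), (23, k, v, 27, b), (23, k, v, 40, s), (5, c, y, 14, v), (5, q, w, 14, v), (5, x, p, 14, v)}
Natural join on A: {(1, k, p, 20, b, 2), (1, t, x, 20, b, 2), (23, k, v, 20, u, 2), (23, k, v, 24, b, 21), (23, k, v, 27, b, 32), (23, k, v, 40, s, 5), (5, c, y, 14, v, 22), (5, c, y, 14, v, 25), (5, q, w, 14, v, 22), (5, q, w, 14, v, 25), (5, x, p, 14, v, 22), (5, x, p, 14, v, 25)}
Projecting to B, C, G: {(2, p, 1), (2, v, 23), (2, x, 1), (21, v, 23), (22, p, 5), (22, w, 5), (22, y, 5), (25, p, 5), (25, w, 5), (25, y, 5), (32, v, 23), (5, v, 23)}
Apply σ_{C = v}; surviving tuples: {(2, v, 23), (21, v, 23), (32, v, 23), (5, v, 23)}

{(2, v, 23), (21, v, 23), (32, v, 23), (5, v, 23)}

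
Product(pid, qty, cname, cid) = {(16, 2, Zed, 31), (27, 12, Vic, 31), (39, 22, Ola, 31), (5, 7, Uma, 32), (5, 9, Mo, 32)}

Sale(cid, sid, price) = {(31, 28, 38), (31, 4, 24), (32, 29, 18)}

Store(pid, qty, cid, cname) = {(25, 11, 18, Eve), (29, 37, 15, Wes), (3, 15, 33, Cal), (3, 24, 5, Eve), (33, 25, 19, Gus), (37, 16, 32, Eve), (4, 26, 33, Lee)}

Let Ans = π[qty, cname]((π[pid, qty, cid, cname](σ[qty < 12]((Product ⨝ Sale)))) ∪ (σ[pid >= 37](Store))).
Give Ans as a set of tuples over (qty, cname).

{(16, Eve), (2, Zed), (7, Uma), (9, Mo)}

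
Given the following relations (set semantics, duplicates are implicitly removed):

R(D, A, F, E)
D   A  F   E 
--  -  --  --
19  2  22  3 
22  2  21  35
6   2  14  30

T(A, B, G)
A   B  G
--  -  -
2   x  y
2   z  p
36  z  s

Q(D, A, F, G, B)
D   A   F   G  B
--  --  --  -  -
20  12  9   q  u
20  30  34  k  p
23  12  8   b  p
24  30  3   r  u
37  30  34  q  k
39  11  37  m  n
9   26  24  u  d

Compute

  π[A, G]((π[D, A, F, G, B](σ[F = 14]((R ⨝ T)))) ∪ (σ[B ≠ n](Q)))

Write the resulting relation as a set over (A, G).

Joining R and T on A yields {(19, 2, 22, 3, x, y), (19, 2, 22, 3, z, p), (22, 2, 21, 35, x, y), (22, 2, 21, 35, z, p), (6, 2, 14, 30, x, y), (6, 2, 14, 30, z, p)}.
σ[F = 14]: keep tuples satisfying F = 14 → {(6, 2, 14, 30, x, y), (6, 2, 14, 30, z, p)}
Keep only column(s) D, A, F, G, B: {(6, 2, 14, p, z), (6, 2, 14, y, x)}
σ[B ≠ n]: keep tuples satisfying B ≠ n → {(20, 12, 9, q, u), (20, 30, 34, k, p), (23, 12, 8, b, p), (24, 30, 3, r, u), (37, 30, 34, q, k), (9, 26, 24, u, d)}
Set union of the two operands is {(20, 12, 9, q, u), (20, 30, 34, k, p), (23, 12, 8, b, p), (24, 30, 3, r, u), (37, 30, 34, q, k), (6, 2, 14, p, z), (6, 2, 14, y, x), (9, 26, 24, u, d)}.
Keep only column(s) A, G: {(12, b), (12, q), (2, p), (2, y), (26, u), (30, k), (30, q), (30, r)}

{(12, b), (12, q), (2, p), (2, y), (26, u), (30, k), (30, q), (30, r)}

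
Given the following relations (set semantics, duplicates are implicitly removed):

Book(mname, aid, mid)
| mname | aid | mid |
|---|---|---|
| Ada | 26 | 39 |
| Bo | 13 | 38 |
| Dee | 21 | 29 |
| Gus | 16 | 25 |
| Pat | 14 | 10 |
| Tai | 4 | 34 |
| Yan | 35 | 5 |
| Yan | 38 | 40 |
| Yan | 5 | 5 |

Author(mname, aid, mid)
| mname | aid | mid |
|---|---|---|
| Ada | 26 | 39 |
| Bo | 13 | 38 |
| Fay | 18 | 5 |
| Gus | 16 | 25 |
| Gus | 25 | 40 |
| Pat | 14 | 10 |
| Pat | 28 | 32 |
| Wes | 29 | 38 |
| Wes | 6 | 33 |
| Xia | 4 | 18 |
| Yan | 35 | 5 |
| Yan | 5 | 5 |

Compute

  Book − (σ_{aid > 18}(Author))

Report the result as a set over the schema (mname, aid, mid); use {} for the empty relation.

σ[aid > 18]: keep tuples satisfying aid > 18 → {(Ada, 26, 39), (Gus, 25, 40), (Pat, 28, 32), (Wes, 29, 38), (Yan, 35, 5)}
Taking the difference: {(Bo, 13, 38), (Dee, 21, 29), (Gus, 16, 25), (Pat, 14, 10), (Tai, 4, 34), (Yan, 38, 40), (Yan, 5, 5)}

{(Bo, 13, 38), (Dee, 21, 29), (Gus, 16, 25), (Pat, 14, 10), (Tai, 4, 34), (Yan, 38, 40), (Yan, 5, 5)}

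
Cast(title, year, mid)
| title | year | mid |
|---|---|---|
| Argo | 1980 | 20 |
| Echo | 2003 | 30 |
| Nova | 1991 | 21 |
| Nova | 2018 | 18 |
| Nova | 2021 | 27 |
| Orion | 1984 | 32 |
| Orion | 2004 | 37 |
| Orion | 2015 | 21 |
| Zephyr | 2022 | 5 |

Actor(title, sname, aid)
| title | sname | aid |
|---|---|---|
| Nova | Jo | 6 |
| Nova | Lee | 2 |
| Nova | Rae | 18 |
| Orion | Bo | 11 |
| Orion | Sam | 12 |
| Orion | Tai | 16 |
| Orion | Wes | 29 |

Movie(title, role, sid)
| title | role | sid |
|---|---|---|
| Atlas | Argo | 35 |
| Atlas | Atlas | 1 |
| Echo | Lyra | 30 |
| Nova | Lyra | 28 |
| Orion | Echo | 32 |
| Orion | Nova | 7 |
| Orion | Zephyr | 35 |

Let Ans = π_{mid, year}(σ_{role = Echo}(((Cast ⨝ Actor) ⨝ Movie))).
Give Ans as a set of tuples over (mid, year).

{(21, 2015), (32, 1984), (37, 2004)}

Cast ⋈ Actor (natural join on title): {(Nova, 1991, 21, Jo, 6), (Nova, 1991, 21, Lee, 2), (Nova, 1991, 21, Rae, 18), (Nova, 2018, 18, Jo, 6), (Nova, 2018, 18, Lee, 2), (Nova, 2018, 18, Rae, 18), (Nova, 2021, 27, Jo, 6), (Nova, 2021, 27, Lee, 2), (Nova, 2021, 27, Rae, 18), (Orion, 1984, 32, Bo, 11), (Orion, 1984, 32, Sam, 12), (Orion, 1984, 32, Tai, 16), (Orion, 1984, 32, Wes, 29), (Orion, 2004, 37, Bo, 11), (Orion, 2004, 37, Sam, 12), (Orion, 2004, 37, Tai, 16), (Orion, 2004, 37, Wes, 29), (Orion, 2015, 21, Bo, 11), (Orion, 2015, 21, Sam, 12), (Orion, 2015, 21, Tai, 16), (Orion, 2015, 21, Wes, 29)}
(Cast ⨝ Actor) ⋈ Movie (natural join on title): {(Nova, 1991, 21, Jo, 6, Lyra, 28), (Nova, 1991, 21, Lee, 2, Lyra, 28), (Nova, 1991, 21, Rae, 18, Lyra, 28), (Nova, 2018, 18, Jo, 6, Lyra, 28), (Nova, 2018, 18, Lee, 2, Lyra, 28), (Nova, 2018, 18, Rae, 18, Lyra, 28), (Nova, 2021, 27, Jo, 6, Lyra, 28), (Nova, 2021, 27, Lee, 2, Lyra, 28), (Nova, 2021, 27, Rae, 18, Lyra, 28), (Orion, 1984, 32, Bo, 11, Echo, 32), (Orion, 1984, 32, Bo, 11, Nova, 7), (Orion, 1984, 32, Bo, 11, Zephyr, 35), (Orion, 1984, 32, Sam, 12, Echo, 32), (Orion, 1984, 32, Sam, 12, Nova, 7), (Orion, 1984, 32, Sam, 12, Zephyr, 35), (Orion, 1984, 32, Tai, 16, Echo, 32), (Orion, 1984, 32, Tai, 16, Nova, 7), (Orion, 1984, 32, Tai, 16, Zephyr, 35), (Orion, 1984, 32, Wes, 29, Echo, 32), (Orion, 1984, 32, Wes, 29, Nova, 7), (Orion, 1984, 32, Wes, 29, Zephyr, 35), (Orion, 2004, 37, Bo, 11, Echo, 32), (Orion, 2004, 37, Bo, 11, Nova, 7), (Orion, 2004, 37, Bo, 11, Zephyr, 35), (Orion, 2004, 37, Sam, 12, Echo, 32), (Orion, 2004, 37, Sam, 12, Nova, 7), (Orion, 2004, 37, Sam, 12, Zephyr, 35), (Orion, 2004, 37, Tai, 16, Echo, 32), (Orion, 2004, 37, Tai, 16, Nova, 7), (Orion, 2004, 37, Tai, 16, Zephyr, 35), (Orion, 2004, 37, Wes, 29, Echo, 32), (Orion, 2004, 37, Wes, 29, Nova, 7), (Orion, 2004, 37, Wes, 29, Zephyr, 35), (Orion, 2015, 21, Bo, 11, Echo, 32), (Orion, 2015, 21, Bo, 11, Nova, 7), (Orion, 2015, 21, Bo, 11, Zephyr, 35), (Orion, 2015, 21, Sam, 12, Echo, 32), (Orion, 2015, 21, Sam, 12, Nova, 7), (Orion, 2015, 21, Sam, 12, Zephyr, 35), (Orion, 2015, 21, Tai, 16, Echo, 32), (Orion, 2015, 21, Tai, 16, Nova, 7), (Orion, 2015, 21, Tai, 16, Zephyr, 35), (Orion, 2015, 21, Wes, 29, Echo, 32), (Orion, 2015, 21, Wes, 29, Nova, 7), (Orion, 2015, 21, Wes, 29, Zephyr, 35)}
σ[role = Echo]: keep tuples satisfying role = Echo → {(Orion, 1984, 32, Bo, 11, Echo, 32), (Orion, 1984, 32, Sam, 12, Echo, 32), (Orion, 1984, 32, Tai, 16, Echo, 32), (Orion, 1984, 32, Wes, 29, Echo, 32), (Orion, 2004, 37, Bo, 11, Echo, 32), (Orion, 2004, 37, Sam, 12, Echo, 32), (Orion, 2004, 37, Tai, 16, Echo, 32), (Orion, 2004, 37, Wes, 29, Echo, 32), (Orion, 2015, 21, Bo, 11, Echo, 32), (Orion, 2015, 21, Sam, 12, Echo, 32), (Orion, 2015, 21, Tai, 16, Echo, 32), (Orion, 2015, 21, Wes, 29, Echo, 32)}
π_{mid, year} gives {(21, 2015), (32, 1984), (37, 2004)} (9 duplicate(s) eliminated).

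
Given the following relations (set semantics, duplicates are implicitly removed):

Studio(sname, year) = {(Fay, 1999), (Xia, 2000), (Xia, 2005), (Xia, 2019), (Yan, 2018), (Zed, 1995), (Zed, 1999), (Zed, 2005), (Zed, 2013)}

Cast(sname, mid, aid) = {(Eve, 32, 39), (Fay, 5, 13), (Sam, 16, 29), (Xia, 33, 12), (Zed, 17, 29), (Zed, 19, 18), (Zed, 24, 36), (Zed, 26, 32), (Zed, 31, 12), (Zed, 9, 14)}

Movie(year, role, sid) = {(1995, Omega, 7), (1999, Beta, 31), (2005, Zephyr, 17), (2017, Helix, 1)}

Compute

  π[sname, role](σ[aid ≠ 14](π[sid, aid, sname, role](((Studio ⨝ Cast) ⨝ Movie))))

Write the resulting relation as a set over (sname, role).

{(Fay, Beta), (Xia, Zephyr), (Zed, Beta), (Zed, Omega), (Zed, Zephyr)}

Studio ⋈ Cast (natural join on sname): {(Fay, 1999, 5, 13), (Xia, 2000, 33, 12), (Xia, 2005, 33, 12), (Xia, 2019, 33, 12), (Zed, 1995, 17, 29), (Zed, 1995, 19, 18), (Zed, 1995, 24, 36), (Zed, 1995, 26, 32), (Zed, 1995, 31, 12), (Zed, 1995, 9, 14), (Zed, 1999, 17, 29), (Zed, 1999, 19, 18), (Zed, 1999, 24, 36), (Zed, 1999, 26, 32), (Zed, 1999, 31, 12), (Zed, 1999, 9, 14), (Zed, 2005, 17, 29), (Zed, 2005, 19, 18), (Zed, 2005, 24, 36), (Zed, 2005, 26, 32), (Zed, 2005, 31, 12), (Zed, 2005, 9, 14), (Zed, 2013, 17, 29), (Zed, 2013, 19, 18), (Zed, 2013, 24, 36), (Zed, 2013, 26, 32), (Zed, 2013, 31, 12), (Zed, 2013, 9, 14)}
(Studio ⨝ Cast) ⋈ Movie (natural join on year): {(Fay, 1999, 5, 13, Beta, 31), (Xia, 2005, 33, 12, Zephyr, 17), (Zed, 1995, 17, 29, Omega, 7), (Zed, 1995, 19, 18, Omega, 7), (Zed, 1995, 24, 36, Omega, 7), (Zed, 1995, 26, 32, Omega, 7), (Zed, 1995, 31, 12, Omega, 7), (Zed, 1995, 9, 14, Omega, 7), (Zed, 1999, 17, 29, Beta, 31), (Zed, 1999, 19, 18, Beta, 31), (Zed, 1999, 24, 36, Beta, 31), (Zed, 1999, 26, 32, Beta, 31), (Zed, 1999, 31, 12, Beta, 31), (Zed, 1999, 9, 14, Beta, 31), (Zed, 2005, 17, 29, Zephyr, 17), (Zed, 2005, 19, 18, Zephyr, 17), (Zed, 2005, 24, 36, Zephyr, 17), (Zed, 2005, 26, 32, Zephyr, 17), (Zed, 2005, 31, 12, Zephyr, 17), (Zed, 2005, 9, 14, Zephyr, 17)}
Projecting to sid, aid, sname, role: {(17, 12, Xia, Zephyr), (17, 12, Zed, Zephyr), (17, 14, Zed, Zephyr), (17, 18, Zed, Zephyr), (17, 29, Zed, Zephyr), (17, 32, Zed, Zephyr), (17, 36, Zed, Zephyr), (31, 12, Zed, Beta), (31, 13, Fay, Beta), (31, 14, Zed, Beta), (31, 18, Zed, Beta), (31, 29, Zed, Beta), (31, 32, Zed, Beta), (31, 36, Zed, Beta), (7, 12, Zed, Omega), (7, 14, Zed, Omega), (7, 18, Zed, Omega), (7, 29, Zed, Omega), (7, 32, Zed, Omega), (7, 36, Zed, Omega)}
Apply σ_{aid ≠ 14}; surviving tuples: {(17, 12, Xia, Zephyr), (17, 12, Zed, Zephyr), (17, 18, Zed, Zephyr), (17, 29, Zed, Zephyr), (17, 32, Zed, Zephyr), (17, 36, Zed, Zephyr), (31, 12, Zed, Beta), (31, 13, Fay, Beta), (31, 18, Zed, Beta), (31, 29, Zed, Beta), (31, 32, Zed, Beta), (31, 36, Zed, Beta), (7, 12, Zed, Omega), (7, 18, Zed, Omega), (7, 29, Zed, Omega), (7, 32, Zed, Omega), (7, 36, Zed, Omega)}
Projecting to sname, role (12 duplicate(s) eliminated): {(Fay, Beta), (Xia, Zephyr), (Zed, Beta), (Zed, Omega), (Zed, Zephyr)}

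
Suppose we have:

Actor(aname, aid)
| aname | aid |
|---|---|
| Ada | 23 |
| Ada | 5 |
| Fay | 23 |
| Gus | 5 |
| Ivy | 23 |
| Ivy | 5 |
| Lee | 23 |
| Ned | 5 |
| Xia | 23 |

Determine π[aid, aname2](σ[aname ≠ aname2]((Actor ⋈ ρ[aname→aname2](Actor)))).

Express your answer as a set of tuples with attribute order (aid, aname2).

{(23, Ada), (23, Fay), (23, Ivy), (23, Lee), (23, Xia), (5, Ada), (5, Gus), (5, Ivy), (5, Ned)}

ρ[aname→aname2]: schema becomes (aname2, aid); tuples unchanged.
Natural join on aid: {(Ada, 23, Ada), (Ada, 23, Fay), (Ada, 23, Ivy), (Ada, 23, Lee), (Ada, 23, Xia), (Ada, 5, Ada), (Ada, 5, Gus), (Ada, 5, Ivy), (Ada, 5, Ned), (Fay, 23, Ada), (Fay, 23, Fay), (Fay, 23, Ivy), (Fay, 23, Lee), (Fay, 23, Xia), (Gus, 5, Ada), (Gus, 5, Gus), (Gus, 5, Ivy), (Gus, 5, Ned), (Ivy, 23, Ada), (Ivy, 23, Fay), (Ivy, 23, Ivy), (Ivy, 23, Lee), (Ivy, 23, Xia), (Ivy, 5, Ada), (Ivy, 5, Gus), (Ivy, 5, Ivy), (Ivy, 5, Ned), (Lee, 23, Ada), (Lee, 23, Fay), (Lee, 23, Ivy), (Lee, 23, Lee), (Lee, 23, Xia), (Ned, 5, Ada), (Ned, 5, Gus), (Ned, 5, Ivy), (Ned, 5, Ned), (Xia, 23, Ada), (Xia, 23, Fay), (Xia, 23, Ivy), (Xia, 23, Lee), (Xia, 23, Xia)}
Apply σ_{aname ≠ aname2}; surviving tuples: {(Ada, 23, Fay), (Ada, 23, Ivy), (Ada, 23, Lee), (Ada, 23, Xia), (Ada, 5, Gus), (Ada, 5, Ivy), (Ada, 5, Ned), (Fay, 23, Ada), (Fay, 23, Ivy), (Fay, 23, Lee), (Fay, 23, Xia), (Gus, 5, Ada), (Gus, 5, Ivy), (Gus, 5, Ned), (Ivy, 23, Ada), (Ivy, 23, Fay), (Ivy, 23, Lee), (Ivy, 23, Xia), (Ivy, 5, Ada), (Ivy, 5, Gus), (Ivy, 5, Ned), (Lee, 23, Ada), (Lee, 23, Fay), (Lee, 23, Ivy), (Lee, 23, Xia), (Ned, 5, Ada), (Ned, 5, Gus), (Ned, 5, Ivy), (Xia, 23, Ada), (Xia, 23, Fay), (Xia, 23, Ivy), (Xia, 23, Lee)}
π_{aid, aname2} gives {(23, Ada), (23, Fay), (23, Ivy), (23, Lee), (23, Xia), (5, Ada), (5, Gus), (5, Ivy), (5, Ned)} (23 duplicate(s) eliminated).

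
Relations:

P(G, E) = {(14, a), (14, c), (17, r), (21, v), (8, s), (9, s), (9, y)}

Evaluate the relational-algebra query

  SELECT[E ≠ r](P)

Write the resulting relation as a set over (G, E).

{(14, a), (14, c), (21, v), (8, s), (9, s), (9, y)}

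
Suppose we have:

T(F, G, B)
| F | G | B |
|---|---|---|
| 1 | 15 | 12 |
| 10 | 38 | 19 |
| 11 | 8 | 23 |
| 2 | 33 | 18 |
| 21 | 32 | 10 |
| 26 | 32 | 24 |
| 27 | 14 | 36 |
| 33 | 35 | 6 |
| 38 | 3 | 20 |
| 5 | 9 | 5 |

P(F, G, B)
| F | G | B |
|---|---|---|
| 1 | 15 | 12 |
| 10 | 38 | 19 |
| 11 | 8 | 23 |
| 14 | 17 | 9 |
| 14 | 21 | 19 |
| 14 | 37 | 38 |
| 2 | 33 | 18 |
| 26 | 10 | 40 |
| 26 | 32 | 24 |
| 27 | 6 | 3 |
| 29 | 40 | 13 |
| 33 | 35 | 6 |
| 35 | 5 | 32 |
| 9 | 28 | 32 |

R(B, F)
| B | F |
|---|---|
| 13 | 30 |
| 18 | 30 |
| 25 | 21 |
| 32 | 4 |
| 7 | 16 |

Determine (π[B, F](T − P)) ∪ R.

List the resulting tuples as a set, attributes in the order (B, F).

{(10, 21), (13, 30), (18, 30), (20, 38), (25, 21), (32, 4), (36, 27), (5, 5), (7, 16)}

Taking the difference: {(21, 32, 10), (27, 14, 36), (38, 3, 20), (5, 9, 5)}
Keep only column(s) B, F: {(10, 21), (20, 38), (36, 27), (5, 5)}
Taking the union: {(10, 21), (13, 30), (18, 30), (20, 38), (25, 21), (32, 4), (36, 27), (5, 5), (7, 16)}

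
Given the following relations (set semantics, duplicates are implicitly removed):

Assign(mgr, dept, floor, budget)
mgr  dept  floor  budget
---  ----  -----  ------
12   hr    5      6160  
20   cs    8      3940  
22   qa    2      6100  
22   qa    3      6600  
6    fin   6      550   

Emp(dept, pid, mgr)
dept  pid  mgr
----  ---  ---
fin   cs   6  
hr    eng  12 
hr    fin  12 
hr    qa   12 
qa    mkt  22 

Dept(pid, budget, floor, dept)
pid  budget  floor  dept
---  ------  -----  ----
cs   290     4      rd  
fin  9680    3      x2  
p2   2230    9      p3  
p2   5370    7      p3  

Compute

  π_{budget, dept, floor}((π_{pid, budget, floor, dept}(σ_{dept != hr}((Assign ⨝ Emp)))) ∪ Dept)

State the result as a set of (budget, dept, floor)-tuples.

Natural join on mgr, dept: {(12, hr, 5, 6160, eng), (12, hr, 5, 6160, fin), (12, hr, 5, 6160, qa), (22, qa, 2, 6100, mkt), (22, qa, 3, 6600, mkt), (6, fin, 6, 550, cs)}
Apply σ_{dept != hr}; surviving tuples: {(22, qa, 2, 6100, mkt), (22, qa, 3, 6600, mkt), (6, fin, 6, 550, cs)}
π[pid, budget, floor, dept]: project onto (pid, budget, floor, dept) → {(cs, 550, 6, fin), (mkt, 6100, 2, qa), (mkt, 6600, 3, qa)}
Taking the union: {(cs, 290, 4, rd), (cs, 550, 6, fin), (fin, 9680, 3, x2), (mkt, 6100, 2, qa), (mkt, 6600, 3, qa), (p2, 2230, 9, p3), (p2, 5370, 7, p3)}
π[budget, dept, floor]: project onto (budget, dept, floor) → {(2230, p3, 9), (290, rd, 4), (5370, p3, 7), (550, fin, 6), (6100, qa, 2), (6600, qa, 3), (9680, x2, 3)}

{(2230, p3, 9), (290, rd, 4), (5370, p3, 7), (550, fin, 6), (6100, qa, 2), (6600, qa, 3), (9680, x2, 3)}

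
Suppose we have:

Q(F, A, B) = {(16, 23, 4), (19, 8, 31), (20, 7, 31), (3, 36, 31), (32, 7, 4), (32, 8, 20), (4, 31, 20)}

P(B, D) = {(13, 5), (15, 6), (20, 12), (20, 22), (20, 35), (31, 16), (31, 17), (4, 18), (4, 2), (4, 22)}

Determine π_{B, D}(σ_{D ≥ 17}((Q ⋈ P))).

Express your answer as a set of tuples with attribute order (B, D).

{(20, 22), (20, 35), (31, 17), (4, 18), (4, 22)}

Q ⋈ P (natural join on B): {(16, 23, 4, 18), (16, 23, 4, 2), (16, 23, 4, 22), (19, 8, 31, 16), (19, 8, 31, 17), (20, 7, 31, 16), (20, 7, 31, 17), (3, 36, 31, 16), (3, 36, 31, 17), (32, 7, 4, 18), (32, 7, 4, 2), (32, 7, 4, 22), (32, 8, 20, 12), (32, 8, 20, 22), (32, 8, 20, 35), (4, 31, 20, 12), (4, 31, 20, 22), (4, 31, 20, 35)}
Apply σ_{D ≥ 17}; surviving tuples: {(16, 23, 4, 18), (16, 23, 4, 22), (19, 8, 31, 17), (20, 7, 31, 17), (3, 36, 31, 17), (32, 7, 4, 18), (32, 7, 4, 22), (32, 8, 20, 22), (32, 8, 20, 35), (4, 31, 20, 22), (4, 31, 20, 35)}
π[B, D]: project onto (B, D) (6 duplicate(s) eliminated) → {(20, 22), (20, 35), (31, 17), (4, 18), (4, 22)}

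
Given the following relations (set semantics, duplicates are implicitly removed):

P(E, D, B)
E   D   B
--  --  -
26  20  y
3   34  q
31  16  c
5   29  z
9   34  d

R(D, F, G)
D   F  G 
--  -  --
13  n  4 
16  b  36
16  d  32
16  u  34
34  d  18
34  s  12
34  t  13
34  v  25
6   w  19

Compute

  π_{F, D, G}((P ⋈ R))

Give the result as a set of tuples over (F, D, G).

{(b, 16, 36), (d, 16, 32), (d, 34, 18), (s, 34, 12), (t, 34, 13), (u, 16, 34), (v, 34, 25)}

Joining P and R on D yields {(3, 34, q, d, 18), (3, 34, q, s, 12), (3, 34, q, t, 13), (3, 34, q, v, 25), (31, 16, c, b, 36), (31, 16, c, d, 32), (31, 16, c, u, 34), (9, 34, d, d, 18), (9, 34, d, s, 12), (9, 34, d, t, 13), (9, 34, d, v, 25)}.
Keep only column(s) F, D, G (4 duplicate(s) eliminated): {(b, 16, 36), (d, 16, 32), (d, 34, 18), (s, 34, 12), (t, 34, 13), (u, 16, 34), (v, 34, 25)}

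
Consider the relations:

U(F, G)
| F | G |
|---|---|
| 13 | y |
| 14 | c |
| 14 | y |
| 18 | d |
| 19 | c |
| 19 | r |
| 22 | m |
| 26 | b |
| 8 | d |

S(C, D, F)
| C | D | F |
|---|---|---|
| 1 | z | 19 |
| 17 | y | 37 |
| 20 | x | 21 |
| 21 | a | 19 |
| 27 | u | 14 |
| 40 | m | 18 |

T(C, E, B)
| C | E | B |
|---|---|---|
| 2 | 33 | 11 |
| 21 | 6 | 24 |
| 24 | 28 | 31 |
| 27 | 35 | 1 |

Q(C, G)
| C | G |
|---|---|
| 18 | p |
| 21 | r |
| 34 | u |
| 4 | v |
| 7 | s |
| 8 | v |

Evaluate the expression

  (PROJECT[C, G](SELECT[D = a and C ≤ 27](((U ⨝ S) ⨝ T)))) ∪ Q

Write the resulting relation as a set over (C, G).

U ⋈ S (natural join on F): {(14, c, 27, u), (14, y, 27, u), (18, d, 40, m), (19, c, 1, z), (19, c, 21, a), (19, r, 1, z), (19, r, 21, a)}
(U ⨝ S) ⋈ T (natural join on C): {(14, c, 27, u, 35, 1), (14, y, 27, u, 35, 1), (19, c, 21, a, 6, 24), (19, r, 21, a, 6, 24)}
Filtering on D = a and C ≤ 27 leaves {(19, c, 21, a, 6, 24), (19, r, 21, a, 6, 24)}.
π_{C, G} gives {(21, c), (21, r)}.
Set union of the two operands is {(18, p), (21, c), (21, r), (34, u), (4, v), (7, s), (8, v)}.

{(18, p), (21, c), (21, r), (34, u), (4, v), (7, s), (8, v)}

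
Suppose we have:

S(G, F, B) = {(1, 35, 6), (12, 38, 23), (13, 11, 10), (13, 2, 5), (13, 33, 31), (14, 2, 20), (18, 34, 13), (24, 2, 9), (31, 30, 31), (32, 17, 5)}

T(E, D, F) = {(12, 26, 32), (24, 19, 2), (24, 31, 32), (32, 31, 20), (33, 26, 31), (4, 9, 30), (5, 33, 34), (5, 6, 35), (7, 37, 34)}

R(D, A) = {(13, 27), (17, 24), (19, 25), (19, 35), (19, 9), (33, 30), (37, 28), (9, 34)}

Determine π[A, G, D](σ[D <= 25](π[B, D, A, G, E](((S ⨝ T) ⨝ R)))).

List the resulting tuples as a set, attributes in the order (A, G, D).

Natural join on F: {(1, 35, 6, 5, 6), (13, 2, 5, 24, 19), (14, 2, 20, 24, 19), (18, 34, 13, 5, 33), (18, 34, 13, 7, 37), (24, 2, 9, 24, 19), (31, 30, 31, 4, 9)}
Natural join on D: {(13, 2, 5, 24, 19, 25), (13, 2, 5, 24, 19, 35), (13, 2, 5, 24, 19, 9), (14, 2, 20, 24, 19, 25), (14, 2, 20, 24, 19, 35), (14, 2, 20, 24, 19, 9), (18, 34, 13, 5, 33, 30), (18, 34, 13, 7, 37, 28), (24, 2, 9, 24, 19, 25), (24, 2, 9, 24, 19, 35), (24, 2, 9, 24, 19, 9), (31, 30, 31, 4, 9, 34)}
Projecting to B, D, A, G, E: {(13, 33, 30, 18, 5), (13, 37, 28, 18, 7), (20, 19, 25, 14, 24), (20, 19, 35, 14, 24), (20, 19, 9, 14, 24), (31, 9, 34, 31, 4), (5, 19, 25, 13, 24), (5, 19, 35, 13, 24), (5, 19, 9, 13, 24), (9, 19, 25, 24, 24), (9, 19, 35, 24, 24), (9, 19, 9, 24, 24)}
σ[D <= 25]: keep tuples satisfying D <= 25 → {(20, 19, 25, 14, 24), (20, 19, 35, 14, 24), (20, 19, 9, 14, 24), (31, 9, 34, 31, 4), (5, 19, 25, 13, 24), (5, 19, 35, 13, 24), (5, 19, 9, 13, 24), (9, 19, 25, 24, 24), (9, 19, 35, 24, 24), (9, 19, 9, 24, 24)}
Projecting to A, G, D: {(25, 13, 19), (25, 14, 19), (25, 24, 19), (34, 31, 9), (35, 13, 19), (35, 14, 19), (35, 24, 19), (9, 13, 19), (9, 14, 19), (9, 24, 19)}

{(25, 13, 19), (25, 14, 19), (25, 24, 19), (34, 31, 9), (35, 13, 19), (35, 14, 19), (35, 24, 19), (9, 13, 19), (9, 14, 19), (9, 24, 19)}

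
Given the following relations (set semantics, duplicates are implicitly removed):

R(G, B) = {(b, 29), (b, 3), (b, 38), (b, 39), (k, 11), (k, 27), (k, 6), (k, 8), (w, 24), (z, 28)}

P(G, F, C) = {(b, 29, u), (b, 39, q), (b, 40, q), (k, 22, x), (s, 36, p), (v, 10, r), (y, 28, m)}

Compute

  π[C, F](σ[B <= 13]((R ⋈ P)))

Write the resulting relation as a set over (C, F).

{(q, 39), (q, 40), (u, 29), (x, 22)}

R ⋈ P (natural join on G): {(b, 29, 29, u), (b, 29, 39, q), (b, 29, 40, q), (b, 3, 29, u), (b, 3, 39, q), (b, 3, 40, q), (b, 38, 29, u), (b, 38, 39, q), (b, 38, 40, q), (b, 39, 29, u), (b, 39, 39, q), (b, 39, 40, q), (k, 11, 22, x), (k, 27, 22, x), (k, 6, 22, x), (k, 8, 22, x)}
Apply σ_{B <= 13}; surviving tuples: {(b, 3, 29, u), (b, 3, 39, q), (b, 3, 40, q), (k, 11, 22, x), (k, 6, 22, x), (k, 8, 22, x)}
Keep only column(s) C, F (2 duplicate(s) eliminated): {(q, 39), (q, 40), (u, 29), (x, 22)}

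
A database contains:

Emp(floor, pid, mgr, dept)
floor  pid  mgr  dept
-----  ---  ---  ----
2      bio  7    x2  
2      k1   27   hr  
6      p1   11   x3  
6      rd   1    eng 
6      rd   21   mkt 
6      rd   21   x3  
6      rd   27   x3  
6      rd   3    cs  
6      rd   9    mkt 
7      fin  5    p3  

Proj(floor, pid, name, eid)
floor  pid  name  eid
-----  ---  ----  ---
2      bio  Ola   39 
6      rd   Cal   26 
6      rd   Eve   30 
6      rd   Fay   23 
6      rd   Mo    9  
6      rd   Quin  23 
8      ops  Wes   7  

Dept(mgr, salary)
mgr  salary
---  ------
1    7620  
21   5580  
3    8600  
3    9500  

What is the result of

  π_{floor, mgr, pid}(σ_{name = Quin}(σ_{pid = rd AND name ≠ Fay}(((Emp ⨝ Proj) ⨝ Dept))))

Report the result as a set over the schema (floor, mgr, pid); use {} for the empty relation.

{(6, 1, rd), (6, 21, rd), (6, 3, rd)}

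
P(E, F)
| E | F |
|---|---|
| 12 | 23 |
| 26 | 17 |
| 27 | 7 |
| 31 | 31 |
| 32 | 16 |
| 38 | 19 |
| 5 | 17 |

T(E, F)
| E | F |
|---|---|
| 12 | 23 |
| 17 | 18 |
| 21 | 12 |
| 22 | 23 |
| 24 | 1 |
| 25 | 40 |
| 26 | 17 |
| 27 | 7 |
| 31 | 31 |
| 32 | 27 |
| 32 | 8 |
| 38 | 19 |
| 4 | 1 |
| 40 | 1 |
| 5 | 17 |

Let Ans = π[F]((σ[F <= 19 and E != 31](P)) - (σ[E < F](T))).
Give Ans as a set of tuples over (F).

σ[F <= 19 and E != 31]: keep tuples satisfying F <= 19 and E != 31 → {(26, 17), (27, 7), (32, 16), (38, 19), (5, 17)}
σ[E < F]: keep tuples satisfying E < F → {(12, 23), (17, 18), (22, 23), (25, 40), (5, 17)}
Difference: {(26, 17), (27, 7), (32, 16), (38, 19), (5, 17)} with {(12, 23), (17, 18), (22, 23), (25, 40), (5, 17)} → {(26, 17), (27, 7), (32, 16), (38, 19)}
Keep only column(s) F: {16, 17, 19, 7}

{16, 17, 19, 7}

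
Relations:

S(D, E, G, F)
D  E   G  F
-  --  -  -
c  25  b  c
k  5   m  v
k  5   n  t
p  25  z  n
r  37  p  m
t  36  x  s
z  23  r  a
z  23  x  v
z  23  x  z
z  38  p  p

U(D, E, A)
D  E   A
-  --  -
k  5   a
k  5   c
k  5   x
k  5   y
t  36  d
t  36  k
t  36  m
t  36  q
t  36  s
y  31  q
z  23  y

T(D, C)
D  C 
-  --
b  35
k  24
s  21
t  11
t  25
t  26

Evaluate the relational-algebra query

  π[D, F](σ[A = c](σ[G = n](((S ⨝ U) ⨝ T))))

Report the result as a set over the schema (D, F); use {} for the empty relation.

Natural join on D, E: {(k, 5, m, v, a), (k, 5, m, v, c), (k, 5, m, v, x), (k, 5, m, v, y), (k, 5, n, t, a), (k, 5, n, t, c), (k, 5, n, t, x), (k, 5, n, t, y), (t, 36, x, s, d), (t, 36, x, s, k), (t, 36, x, s, m), (t, 36, x, s, q), (t, 36, x, s, s), (z, 23, r, a, y), (z, 23, x, v, y), (z, 23, x, z, y)}
Natural join on D: {(k, 5, m, v, a, 24), (k, 5, m, v, c, 24), (k, 5, m, v, x, 24), (k, 5, m, v, y, 24), (k, 5, n, t, a, 24), (k, 5, n, t, c, 24), (k, 5, n, t, x, 24), (k, 5, n, t, y, 24), (t, 36, x, s, d, 11), (t, 36, x, s, d, 25), (t, 36, x, s, d, 26), (t, 36, x, s, k, 11), (t, 36, x, s, k, 25), (t, 36, x, s, k, 26), (t, 36, x, s, m, 11), (t, 36, x, s, m, 25), (t, 36, x, s, m, 26), (t, 36, x, s, q, 11), (t, 36, x, s, q, 25), (t, 36, x, s, q, 26), (t, 36, x, s, s, 11), (t, 36, x, s, s, 25), (t, 36, x, s, s, 26)}
Filtering on G = n leaves {(k, 5, n, t, a, 24), (k, 5, n, t, c, 24), (k, 5, n, t, x, 24), (k, 5, n, t, y, 24)}.
Filtering on A = c leaves {(k, 5, n, t, c, 24)}.
Keep only column(s) D, F: {(k, t)}

{(k, t)}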